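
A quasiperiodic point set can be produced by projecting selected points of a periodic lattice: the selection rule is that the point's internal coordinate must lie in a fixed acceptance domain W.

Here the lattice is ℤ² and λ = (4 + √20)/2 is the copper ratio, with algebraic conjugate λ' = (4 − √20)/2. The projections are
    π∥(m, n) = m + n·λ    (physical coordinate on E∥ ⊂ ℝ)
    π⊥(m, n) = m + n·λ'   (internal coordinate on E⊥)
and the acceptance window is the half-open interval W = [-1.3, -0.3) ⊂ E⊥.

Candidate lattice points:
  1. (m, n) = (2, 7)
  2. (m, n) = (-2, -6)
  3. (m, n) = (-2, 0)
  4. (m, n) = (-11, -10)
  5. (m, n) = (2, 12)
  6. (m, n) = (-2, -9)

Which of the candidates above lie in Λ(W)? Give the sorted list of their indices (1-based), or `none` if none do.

2, 5

Compute λ' = (4−√20)/2 = -0.236068, so π⊥(m,n) = m -0.236068·n.
#1 (2,7): internal coord 2 + (7)·λ' = +0.347524; +0.347524 ∉ [-1.3, -0.3) → out
#2 (-2,-6): internal coord -2 + (-6)·λ' = -0.583592; -0.583592 ∈ [-1.3, -0.3) → IN Λ
#3 (-2,0): internal coord -2 + (0)·λ' = -2.000000; -2.000000 ∉ [-1.3, -0.3) → out
#4 (-11,-10): internal coord -11 + (-10)·λ' = -8.639320; -8.639320 ∉ [-1.3, -0.3) → out
#5 (2,12): internal coord 2 + (12)·λ' = -0.832816; -0.832816 ∈ [-1.3, -0.3) → IN Λ
#6 (-2,-9): internal coord -2 + (-9)·λ' = +0.124612; +0.124612 ∉ [-1.3, -0.3) → out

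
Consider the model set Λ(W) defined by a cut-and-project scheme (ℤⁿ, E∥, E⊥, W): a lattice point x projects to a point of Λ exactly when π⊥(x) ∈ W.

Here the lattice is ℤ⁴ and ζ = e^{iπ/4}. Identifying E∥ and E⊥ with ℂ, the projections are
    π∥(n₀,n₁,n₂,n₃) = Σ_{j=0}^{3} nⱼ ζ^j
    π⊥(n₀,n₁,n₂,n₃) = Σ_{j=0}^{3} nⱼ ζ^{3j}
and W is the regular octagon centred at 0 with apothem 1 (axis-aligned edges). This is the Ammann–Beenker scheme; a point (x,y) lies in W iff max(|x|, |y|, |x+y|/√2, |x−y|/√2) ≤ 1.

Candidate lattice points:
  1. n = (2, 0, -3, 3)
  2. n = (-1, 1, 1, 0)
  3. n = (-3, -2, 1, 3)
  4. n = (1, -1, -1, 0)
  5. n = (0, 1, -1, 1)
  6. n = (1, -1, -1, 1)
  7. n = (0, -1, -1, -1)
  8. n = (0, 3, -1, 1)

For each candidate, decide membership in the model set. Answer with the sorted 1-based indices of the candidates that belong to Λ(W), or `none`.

3, 7

With ζ = e^{iπ/4} the internal vectors are ζ^0,ζ^3,ζ^6,ζ^9.
candidate 1: n = (2, 0, -3, 3) → π⊥ ≈ (+4.1213, +5.1213); max(|x|,|y|,|x±y|/√2) = 6.5355 > 1 ⇒ ∉ W
candidate 2: n = (-1, 1, 1, 0) → π⊥ ≈ (-1.7071, -0.2929); max(|x|,|y|,|x±y|/√2) = 1.7071 > 1 ⇒ ∉ W
candidate 3: n = (-3, -2, 1, 3) → π⊥ ≈ (+0.5355, -0.2929); max(|x|,|y|,|x±y|/√2) = 0.5858 ≤ 1 ⇒ ∈ W
candidate 4: n = (1, -1, -1, 0) → π⊥ ≈ (+1.7071, +0.2929); max(|x|,|y|,|x±y|/√2) = 1.7071 > 1 ⇒ ∉ W
candidate 5: n = (0, 1, -1, 1) → π⊥ ≈ (+0.0000, +2.4142); max(|x|,|y|,|x±y|/√2) = 2.4142 > 1 ⇒ ∉ W
candidate 6: n = (1, -1, -1, 1) → π⊥ ≈ (+2.4142, +1.0000); max(|x|,|y|,|x±y|/√2) = 2.4142 > 1 ⇒ ∉ W
candidate 7: n = (0, -1, -1, -1) → π⊥ ≈ (+0.0000, -0.4142); max(|x|,|y|,|x±y|/√2) = 0.4142 ≤ 1 ⇒ ∈ W
candidate 8: n = (0, 3, -1, 1) → π⊥ ≈ (-1.4142, +3.8284); max(|x|,|y|,|x±y|/√2) = 3.8284 > 1 ⇒ ∉ W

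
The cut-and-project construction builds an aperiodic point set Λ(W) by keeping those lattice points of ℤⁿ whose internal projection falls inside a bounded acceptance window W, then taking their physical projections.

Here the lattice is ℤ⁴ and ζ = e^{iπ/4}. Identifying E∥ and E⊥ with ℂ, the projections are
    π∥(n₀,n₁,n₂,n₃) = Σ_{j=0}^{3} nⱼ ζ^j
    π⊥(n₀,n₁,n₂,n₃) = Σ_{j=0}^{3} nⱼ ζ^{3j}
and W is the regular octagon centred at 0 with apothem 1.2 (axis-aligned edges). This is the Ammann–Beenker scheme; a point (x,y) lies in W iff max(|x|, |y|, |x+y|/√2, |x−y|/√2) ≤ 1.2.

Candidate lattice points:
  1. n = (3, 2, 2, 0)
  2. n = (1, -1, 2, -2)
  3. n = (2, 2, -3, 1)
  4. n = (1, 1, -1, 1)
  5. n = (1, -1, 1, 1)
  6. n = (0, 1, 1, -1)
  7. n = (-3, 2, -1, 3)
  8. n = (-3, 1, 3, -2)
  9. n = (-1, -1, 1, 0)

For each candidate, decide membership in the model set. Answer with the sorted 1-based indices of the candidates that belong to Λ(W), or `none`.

π⊥(n) = n₀ + n₁ζ³ + n₂ζ⁶ + n₃ζ⁹ where ζ = e^{iπ/4}.
#1 (3, 2, 2, 0): internal (1.585786, -0.585786); octagon support 1.585786 vs apothem 1.2 → ∉ W
#2 (1, -1, 2, -2): internal (0.292893, -4.121320); octagon support 4.121320 vs apothem 1.2 → ∉ W
#3 (2, 2, -3, 1): internal (1.292893, 5.121320); octagon support 5.121320 vs apothem 1.2 → ∉ W
#4 (1, 1, -1, 1): internal (1.000000, 2.414214); octagon support 2.414214 vs apothem 1.2 → ∉ W
#5 (1, -1, 1, 1): internal (2.414214, -1.000000); octagon support 2.414214 vs apothem 1.2 → ∉ W
#6 (0, 1, 1, -1): internal (-1.414214, -1.000000); octagon support 1.707107 vs apothem 1.2 → ∉ W
#7 (-3, 2, -1, 3): internal (-2.292893, 4.535534); octagon support 4.828427 vs apothem 1.2 → ∉ W
#8 (-3, 1, 3, -2): internal (-5.121320, -3.707107); octagon support 6.242641 vs apothem 1.2 → ∉ W
#9 (-1, -1, 1, 0): internal (-0.292893, -1.707107); octagon support 1.707107 vs apothem 1.2 → ∉ W

none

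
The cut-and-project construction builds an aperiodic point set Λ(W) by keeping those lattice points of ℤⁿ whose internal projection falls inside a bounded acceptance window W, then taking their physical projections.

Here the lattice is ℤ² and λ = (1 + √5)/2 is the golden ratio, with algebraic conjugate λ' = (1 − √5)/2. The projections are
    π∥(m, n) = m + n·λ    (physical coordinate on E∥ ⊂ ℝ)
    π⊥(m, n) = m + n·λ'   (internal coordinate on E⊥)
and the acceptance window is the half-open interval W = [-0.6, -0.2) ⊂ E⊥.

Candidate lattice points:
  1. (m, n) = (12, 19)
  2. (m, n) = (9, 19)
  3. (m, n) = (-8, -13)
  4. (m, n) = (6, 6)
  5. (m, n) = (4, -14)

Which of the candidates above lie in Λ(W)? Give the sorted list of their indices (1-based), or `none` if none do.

Numerically λ ≈ 1.6180 and λ' = −1/λ ≈ -0.6180.
candidate 1: (m,n)=(12,19) → π∥ = 12+19·λ ≈ 42.7426, π⊥ = 12+19·λ' ≈ 0.2574 ∉ [-0.6, -0.2) ⇒ out
candidate 2: (m,n)=(9,19) → π∥ = 9+19·λ ≈ 39.7426, π⊥ = 9+19·λ' ≈ -2.7426 ∉ [-0.6, -0.2) ⇒ out
candidate 3: (m,n)=(-8,-13) → π∥ = -8-13·λ ≈ -29.0344, π⊥ = -8-13·λ' ≈ 0.0344 ∉ [-0.6, -0.2) ⇒ out
candidate 4: (m,n)=(6,6) → π∥ = 6+6·λ ≈ 15.7082, π⊥ = 6+6·λ' ≈ 2.2918 ∉ [-0.6, -0.2) ⇒ out
candidate 5: (m,n)=(4,-14) → π∥ = 4-14·λ ≈ -18.6525, π⊥ = 4-14·λ' ≈ 12.6525 ∉ [-0.6, -0.2) ⇒ out

none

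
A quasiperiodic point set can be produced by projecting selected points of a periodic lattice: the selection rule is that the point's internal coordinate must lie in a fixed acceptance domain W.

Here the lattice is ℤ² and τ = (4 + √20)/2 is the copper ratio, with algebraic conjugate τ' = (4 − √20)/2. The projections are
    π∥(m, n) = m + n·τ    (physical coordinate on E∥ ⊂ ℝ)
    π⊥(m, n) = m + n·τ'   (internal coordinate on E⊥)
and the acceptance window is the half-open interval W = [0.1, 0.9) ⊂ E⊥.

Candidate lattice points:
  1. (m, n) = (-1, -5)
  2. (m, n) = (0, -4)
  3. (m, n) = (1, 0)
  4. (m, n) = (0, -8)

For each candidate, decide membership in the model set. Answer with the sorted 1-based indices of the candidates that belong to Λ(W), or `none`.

Numerically τ ≈ 4.23607 and τ' = −1/τ ≈ -0.23607.
[1] lift (-1,-5): star map gives 0.18034; window check 0.1 ≤ 0.18034 < 0.9 is true → IN Λ
[2] lift (0,-4): star map gives 0.94427; window check 0.1 ≤ 0.94427 < 0.9 is false → out
[3] lift (1,0): star map gives 1.00000; window check 0.1 ≤ 1.00000 < 0.9 is false → out
[4] lift (0,-8): star map gives 1.88854; window check 0.1 ≤ 1.88854 < 0.9 is false → out

1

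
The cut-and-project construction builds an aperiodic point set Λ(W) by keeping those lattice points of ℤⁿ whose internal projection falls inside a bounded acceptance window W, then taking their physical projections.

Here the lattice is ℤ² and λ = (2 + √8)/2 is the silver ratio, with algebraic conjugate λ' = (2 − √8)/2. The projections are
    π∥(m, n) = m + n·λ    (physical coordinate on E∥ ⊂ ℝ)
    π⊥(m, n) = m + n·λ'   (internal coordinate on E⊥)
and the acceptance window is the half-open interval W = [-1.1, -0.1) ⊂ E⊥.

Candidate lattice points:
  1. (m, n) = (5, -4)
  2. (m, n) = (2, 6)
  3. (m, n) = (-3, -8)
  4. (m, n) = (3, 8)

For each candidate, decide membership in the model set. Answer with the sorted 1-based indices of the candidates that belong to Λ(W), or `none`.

Numerically λ ≈ 2.41421 and λ' = −1/λ ≈ -0.41421.
[1] lift (5,-4): star map gives 6.65685; window check -1.1 ≤ 6.65685 < -0.1 is false → out
[2] lift (2,6): star map gives -0.48528; window check -1.1 ≤ -0.48528 < -0.1 is true → IN Λ
[3] lift (-3,-8): star map gives 0.31371; window check -1.1 ≤ 0.31371 < -0.1 is false → out
[4] lift (3,8): star map gives -0.31371; window check -1.1 ≤ -0.31371 < -0.1 is true → IN Λ

2, 4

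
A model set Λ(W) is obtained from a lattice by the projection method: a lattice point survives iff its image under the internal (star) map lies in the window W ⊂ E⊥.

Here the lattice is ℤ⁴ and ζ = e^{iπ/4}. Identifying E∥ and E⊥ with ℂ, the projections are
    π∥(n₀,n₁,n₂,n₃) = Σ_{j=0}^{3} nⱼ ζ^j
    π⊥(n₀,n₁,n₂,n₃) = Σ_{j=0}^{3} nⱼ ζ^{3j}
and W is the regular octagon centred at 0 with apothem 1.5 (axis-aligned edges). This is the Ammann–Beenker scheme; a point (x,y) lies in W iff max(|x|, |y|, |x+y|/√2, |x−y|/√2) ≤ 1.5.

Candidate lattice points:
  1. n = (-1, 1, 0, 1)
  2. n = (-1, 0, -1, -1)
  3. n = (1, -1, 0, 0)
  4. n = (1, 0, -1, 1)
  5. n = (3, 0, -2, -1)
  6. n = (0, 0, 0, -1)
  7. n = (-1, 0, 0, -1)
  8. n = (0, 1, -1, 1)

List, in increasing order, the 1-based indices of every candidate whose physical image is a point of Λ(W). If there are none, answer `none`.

6

π⊥(n) = n₀ + n₁ζ³ + n₂ζ⁶ + n₃ζ⁹ where ζ = e^{iπ/4}.
#1 (-1, 1, 0, 1): internal (-1.0000, 1.4142); octagon support 1.7071 vs apothem 1.5 → ∉ W
#2 (-1, 0, -1, -1): internal (-1.7071, 0.2929); octagon support 1.7071 vs apothem 1.5 → ∉ W
#3 (1, -1, 0, 0): internal (1.7071, -0.7071); octagon support 1.7071 vs apothem 1.5 → ∉ W
#4 (1, 0, -1, 1): internal (1.7071, 1.7071); octagon support 2.4142 vs apothem 1.5 → ∉ W
#5 (3, 0, -2, -1): internal (2.2929, 1.2929); octagon support 2.5355 vs apothem 1.5 → ∉ W
#6 (0, 0, 0, -1): internal (-0.7071, -0.7071); octagon support 1.0000 vs apothem 1.5 → ∈ W
#7 (-1, 0, 0, -1): internal (-1.7071, -0.7071); octagon support 1.7071 vs apothem 1.5 → ∉ W
#8 (0, 1, -1, 1): internal (0.0000, 2.4142); octagon support 2.4142 vs apothem 1.5 → ∉ W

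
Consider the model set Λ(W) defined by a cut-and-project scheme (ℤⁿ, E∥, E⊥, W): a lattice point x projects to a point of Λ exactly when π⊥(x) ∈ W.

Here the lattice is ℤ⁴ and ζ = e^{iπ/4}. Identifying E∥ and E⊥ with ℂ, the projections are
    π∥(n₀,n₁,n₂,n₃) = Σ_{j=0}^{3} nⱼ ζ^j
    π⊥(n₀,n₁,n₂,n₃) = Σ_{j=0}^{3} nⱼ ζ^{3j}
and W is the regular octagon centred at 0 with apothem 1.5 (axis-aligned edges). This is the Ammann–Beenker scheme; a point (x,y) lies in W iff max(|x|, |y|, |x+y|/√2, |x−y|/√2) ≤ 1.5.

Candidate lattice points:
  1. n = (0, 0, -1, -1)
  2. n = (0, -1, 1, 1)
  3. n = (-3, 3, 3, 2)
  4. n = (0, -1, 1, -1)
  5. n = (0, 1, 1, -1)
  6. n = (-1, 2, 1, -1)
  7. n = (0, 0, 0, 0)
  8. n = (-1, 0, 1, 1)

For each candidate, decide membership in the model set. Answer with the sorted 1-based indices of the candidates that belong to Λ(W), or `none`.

Internal map: ζ^{3j} for j=0..3 gives (1,0), (−√2/2,√2/2), (0,−1), (√2/2,√2/2).
candidate 1: n = (0, 0, -1, -1) → π⊥ ≈ (-0.7071, +0.2929); max(|x|,|y|,|x±y|/√2) = 0.7071 ≤ 1.5 ⇒ ∈ W
candidate 2: n = (0, -1, 1, 1) → π⊥ ≈ (+1.4142, -1.0000); max(|x|,|y|,|x±y|/√2) = 1.7071 > 1.5 ⇒ ∉ W
candidate 3: n = (-3, 3, 3, 2) → π⊥ ≈ (-3.7071, +0.5355); max(|x|,|y|,|x±y|/√2) = 3.7071 > 1.5 ⇒ ∉ W
candidate 4: n = (0, -1, 1, -1) → π⊥ ≈ (+0.0000, -2.4142); max(|x|,|y|,|x±y|/√2) = 2.4142 > 1.5 ⇒ ∉ W
candidate 5: n = (0, 1, 1, -1) → π⊥ ≈ (-1.4142, -1.0000); max(|x|,|y|,|x±y|/√2) = 1.7071 > 1.5 ⇒ ∉ W
candidate 6: n = (-1, 2, 1, -1) → π⊥ ≈ (-3.1213, -0.2929); max(|x|,|y|,|x±y|/√2) = 3.1213 > 1.5 ⇒ ∉ W
candidate 7: n = (0, 0, 0, 0) → π⊥ ≈ (+0.0000, +0.0000); max(|x|,|y|,|x±y|/√2) = 0.0000 ≤ 1.5 ⇒ ∈ W
candidate 8: n = (-1, 0, 1, 1) → π⊥ ≈ (-0.2929, -0.2929); max(|x|,|y|,|x±y|/√2) = 0.4142 ≤ 1.5 ⇒ ∈ W

1, 7, 8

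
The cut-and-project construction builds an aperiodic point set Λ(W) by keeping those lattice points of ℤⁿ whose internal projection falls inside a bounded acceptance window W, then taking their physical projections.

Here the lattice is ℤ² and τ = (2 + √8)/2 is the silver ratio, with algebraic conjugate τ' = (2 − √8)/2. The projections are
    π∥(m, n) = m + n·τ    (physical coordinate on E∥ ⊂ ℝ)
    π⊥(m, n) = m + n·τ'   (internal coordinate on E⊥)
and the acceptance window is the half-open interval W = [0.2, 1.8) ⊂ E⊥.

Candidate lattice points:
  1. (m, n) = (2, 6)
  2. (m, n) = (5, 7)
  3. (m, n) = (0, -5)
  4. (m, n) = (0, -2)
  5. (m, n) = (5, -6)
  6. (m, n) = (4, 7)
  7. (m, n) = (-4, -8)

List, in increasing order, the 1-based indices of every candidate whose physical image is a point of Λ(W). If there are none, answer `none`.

Numerically τ ≈ 2.41421 and τ' = −1/τ ≈ -0.41421.
candidate 1: (m,n)=(2,6) → π∥ = 2+6·τ ≈ 16.48528, π⊥ = 2+6·τ' ≈ -0.48528 ∉ [0.2, 1.8) ⇒ out
candidate 2: (m,n)=(5,7) → π∥ = 5+7·τ ≈ 21.89949, π⊥ = 5+7·τ' ≈ 2.10051 ∉ [0.2, 1.8) ⇒ out
candidate 3: (m,n)=(0,-5) → π∥ = 0-5·τ ≈ -12.07107, π⊥ = 0-5·τ' ≈ 2.07107 ∉ [0.2, 1.8) ⇒ out
candidate 4: (m,n)=(0,-2) → π∥ = 0-2·τ ≈ -4.82843, π⊥ = 0-2·τ' ≈ 0.82843 ∈ [0.2, 1.8) ⇒ IN Λ
candidate 5: (m,n)=(5,-6) → π∥ = 5-6·τ ≈ -9.48528, π⊥ = 5-6·τ' ≈ 7.48528 ∉ [0.2, 1.8) ⇒ out
candidate 6: (m,n)=(4,7) → π∥ = 4+7·τ ≈ 20.89949, π⊥ = 4+7·τ' ≈ 1.10051 ∈ [0.2, 1.8) ⇒ IN Λ
candidate 7: (m,n)=(-4,-8) → π∥ = -4-8·τ ≈ -23.31371, π⊥ = -4-8·τ' ≈ -0.68629 ∉ [0.2, 1.8) ⇒ out

4, 6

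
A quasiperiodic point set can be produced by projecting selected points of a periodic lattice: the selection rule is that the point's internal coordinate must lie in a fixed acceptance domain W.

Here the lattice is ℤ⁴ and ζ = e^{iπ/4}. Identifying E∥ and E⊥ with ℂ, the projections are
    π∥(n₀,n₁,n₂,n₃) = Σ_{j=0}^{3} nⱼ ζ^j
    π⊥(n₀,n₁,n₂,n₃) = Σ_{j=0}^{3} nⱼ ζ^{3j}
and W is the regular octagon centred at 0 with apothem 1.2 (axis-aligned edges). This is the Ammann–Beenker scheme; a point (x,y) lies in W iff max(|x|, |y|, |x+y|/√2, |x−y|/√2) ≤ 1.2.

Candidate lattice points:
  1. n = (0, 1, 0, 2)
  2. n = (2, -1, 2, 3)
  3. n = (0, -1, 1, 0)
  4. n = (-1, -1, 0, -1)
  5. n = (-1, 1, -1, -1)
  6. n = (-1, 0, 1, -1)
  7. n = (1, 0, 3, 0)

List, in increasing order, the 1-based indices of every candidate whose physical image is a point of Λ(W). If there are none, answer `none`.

With ζ = e^{iπ/4} the internal vectors are ζ^0,ζ^3,ζ^6,ζ^9.
#1 (0, 1, 0, 2): internal (0.7071, 2.1213); octagon support 2.1213 vs apothem 1.2 → ∉ W
#2 (2, -1, 2, 3): internal (4.8284, -0.5858); octagon support 4.8284 vs apothem 1.2 → ∉ W
#3 (0, -1, 1, 0): internal (0.7071, -1.7071); octagon support 1.7071 vs apothem 1.2 → ∉ W
#4 (-1, -1, 0, -1): internal (-1.0000, -1.4142); octagon support 1.7071 vs apothem 1.2 → ∉ W
#5 (-1, 1, -1, -1): internal (-2.4142, 1.0000); octagon support 2.4142 vs apothem 1.2 → ∉ W
#6 (-1, 0, 1, -1): internal (-1.7071, -1.7071); octagon support 2.4142 vs apothem 1.2 → ∉ W
#7 (1, 0, 3, 0): internal (1.0000, -3.0000); octagon support 3.0000 vs apothem 1.2 → ∉ W

none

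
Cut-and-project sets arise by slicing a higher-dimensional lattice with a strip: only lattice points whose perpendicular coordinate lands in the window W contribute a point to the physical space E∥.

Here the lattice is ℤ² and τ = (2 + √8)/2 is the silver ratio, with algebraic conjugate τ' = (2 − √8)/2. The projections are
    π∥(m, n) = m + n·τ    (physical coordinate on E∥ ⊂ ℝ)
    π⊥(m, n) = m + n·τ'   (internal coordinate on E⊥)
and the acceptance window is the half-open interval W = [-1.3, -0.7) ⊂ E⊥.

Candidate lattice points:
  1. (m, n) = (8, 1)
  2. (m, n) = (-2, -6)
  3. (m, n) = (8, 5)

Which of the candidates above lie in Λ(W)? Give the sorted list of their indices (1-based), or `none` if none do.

τ' = (2−√8)/2 ≈ -0.4142.
[1] lift (8,1): star map gives 7.5858; window check -1.3 ≤ 7.5858 < -0.7 is false → out
[2] lift (-2,-6): star map gives 0.4853; window check -1.3 ≤ 0.4853 < -0.7 is false → out
[3] lift (8,5): star map gives 5.9289; window check -1.3 ≤ 5.9289 < -0.7 is false → out

none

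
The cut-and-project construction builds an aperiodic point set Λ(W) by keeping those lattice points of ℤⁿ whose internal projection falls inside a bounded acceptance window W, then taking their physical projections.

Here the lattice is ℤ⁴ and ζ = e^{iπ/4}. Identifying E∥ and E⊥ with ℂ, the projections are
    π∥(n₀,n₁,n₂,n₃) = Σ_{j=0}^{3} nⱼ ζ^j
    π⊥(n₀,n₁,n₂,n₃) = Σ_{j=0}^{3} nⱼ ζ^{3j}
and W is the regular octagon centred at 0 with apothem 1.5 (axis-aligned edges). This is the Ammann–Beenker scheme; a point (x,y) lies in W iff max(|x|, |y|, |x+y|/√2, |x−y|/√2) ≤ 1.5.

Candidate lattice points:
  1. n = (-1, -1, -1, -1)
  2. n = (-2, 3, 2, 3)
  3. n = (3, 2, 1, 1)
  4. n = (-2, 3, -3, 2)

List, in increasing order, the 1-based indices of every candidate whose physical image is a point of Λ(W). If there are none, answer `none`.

1

With ζ = e^{iπ/4} the internal vectors are ζ^0,ζ^3,ζ^6,ζ^9.
#1 (-1, -1, -1, -1): internal (-1.00000, -0.41421); octagon support 1.00000 vs apothem 1.5 → ∈ W
#2 (-2, 3, 2, 3): internal (-2.00000, 2.24264); octagon support 3.00000 vs apothem 1.5 → ∉ W
#3 (3, 2, 1, 1): internal (2.29289, 1.12132); octagon support 2.41421 vs apothem 1.5 → ∉ W
#4 (-2, 3, -3, 2): internal (-2.70711, 6.53553); octagon support 6.53553 vs apothem 1.5 → ∉ W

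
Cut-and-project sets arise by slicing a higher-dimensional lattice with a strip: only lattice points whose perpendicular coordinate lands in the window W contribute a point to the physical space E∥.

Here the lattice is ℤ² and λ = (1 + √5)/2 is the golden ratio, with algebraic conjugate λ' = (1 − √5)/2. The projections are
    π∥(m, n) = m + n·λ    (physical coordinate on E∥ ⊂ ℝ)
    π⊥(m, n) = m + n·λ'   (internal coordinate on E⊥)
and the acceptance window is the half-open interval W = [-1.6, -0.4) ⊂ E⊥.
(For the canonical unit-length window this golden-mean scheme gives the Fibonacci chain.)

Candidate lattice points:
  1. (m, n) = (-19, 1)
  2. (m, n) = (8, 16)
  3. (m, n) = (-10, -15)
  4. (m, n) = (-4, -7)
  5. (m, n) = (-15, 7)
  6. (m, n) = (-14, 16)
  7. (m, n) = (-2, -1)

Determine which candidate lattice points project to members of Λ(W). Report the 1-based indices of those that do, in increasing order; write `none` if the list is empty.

3, 7

λ' = (1−√5)/2 ≈ -0.6180.
#1 (-19,1): internal coord -19 + (1)·λ' = -19.6180; -19.6180 ∉ [-1.6, -0.4) → out
#2 (8,16): internal coord 8 + (16)·λ' = -1.8885; -1.8885 ∉ [-1.6, -0.4) → out
#3 (-10,-15): internal coord -10 + (-15)·λ' = -0.7295; -0.7295 ∈ [-1.6, -0.4) → IN Λ
#4 (-4,-7): internal coord -4 + (-7)·λ' = +0.3262; +0.3262 ∉ [-1.6, -0.4) → out
#5 (-15,7): internal coord -15 + (7)·λ' = -19.3262; -19.3262 ∉ [-1.6, -0.4) → out
#6 (-14,16): internal coord -14 + (16)·λ' = -23.8885; -23.8885 ∉ [-1.6, -0.4) → out
#7 (-2,-1): internal coord -2 + (-1)·λ' = -1.3820; -1.3820 ∈ [-1.6, -0.4) → IN Λ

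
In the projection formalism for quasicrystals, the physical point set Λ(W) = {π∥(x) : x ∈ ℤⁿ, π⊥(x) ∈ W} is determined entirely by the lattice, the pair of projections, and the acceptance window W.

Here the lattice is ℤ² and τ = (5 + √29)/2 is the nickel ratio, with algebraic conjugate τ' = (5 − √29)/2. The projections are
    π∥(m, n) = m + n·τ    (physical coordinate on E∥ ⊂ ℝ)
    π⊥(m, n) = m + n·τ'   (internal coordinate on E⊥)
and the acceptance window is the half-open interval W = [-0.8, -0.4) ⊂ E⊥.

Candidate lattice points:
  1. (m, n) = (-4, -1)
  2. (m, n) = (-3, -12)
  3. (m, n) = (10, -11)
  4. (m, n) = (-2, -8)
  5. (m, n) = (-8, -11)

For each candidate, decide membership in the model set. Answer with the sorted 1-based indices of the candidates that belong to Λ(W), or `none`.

2, 4

Compute τ' = (5−√29)/2 = -0.1926, so π⊥(m,n) = m -0.1926·n.
candidate 1: (m,n)=(-4,-1) → π∥ = -4-1·τ ≈ -9.1926, π⊥ = -4-1·τ' ≈ -3.8074 ∉ [-0.8, -0.4) ⇒ out
candidate 2: (m,n)=(-3,-12) → π∥ = -3-12·τ ≈ -65.3110, π⊥ = -3-12·τ' ≈ -0.6890 ∈ [-0.8, -0.4) ⇒ IN Λ
candidate 3: (m,n)=(10,-11) → π∥ = 10-11·τ ≈ -47.1184, π⊥ = 10-11·τ' ≈ 12.1184 ∉ [-0.8, -0.4) ⇒ out
candidate 4: (m,n)=(-2,-8) → π∥ = -2-8·τ ≈ -43.5407, π⊥ = -2-8·τ' ≈ -0.4593 ∈ [-0.8, -0.4) ⇒ IN Λ
candidate 5: (m,n)=(-8,-11) → π∥ = -8-11·τ ≈ -65.1184, π⊥ = -8-11·τ' ≈ -5.8816 ∉ [-0.8, -0.4) ⇒ out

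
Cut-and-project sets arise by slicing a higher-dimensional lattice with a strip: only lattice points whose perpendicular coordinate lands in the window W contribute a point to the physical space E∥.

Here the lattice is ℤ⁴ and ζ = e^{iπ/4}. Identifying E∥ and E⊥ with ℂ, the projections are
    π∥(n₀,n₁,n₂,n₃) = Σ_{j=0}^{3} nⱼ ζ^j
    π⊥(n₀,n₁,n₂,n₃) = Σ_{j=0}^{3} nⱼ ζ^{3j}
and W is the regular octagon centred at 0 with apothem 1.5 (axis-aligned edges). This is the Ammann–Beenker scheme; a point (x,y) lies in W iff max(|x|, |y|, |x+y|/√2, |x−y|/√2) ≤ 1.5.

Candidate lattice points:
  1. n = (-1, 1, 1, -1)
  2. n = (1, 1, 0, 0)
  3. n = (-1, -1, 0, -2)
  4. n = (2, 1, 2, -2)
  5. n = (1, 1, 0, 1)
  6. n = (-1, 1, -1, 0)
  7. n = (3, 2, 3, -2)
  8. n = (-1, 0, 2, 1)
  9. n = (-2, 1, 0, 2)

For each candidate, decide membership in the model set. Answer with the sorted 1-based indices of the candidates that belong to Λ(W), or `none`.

2, 8

π⊥(n) = n₀ + n₁ζ³ + n₂ζ⁶ + n₃ζ⁹ where ζ = e^{iπ/4}.
#1 (-1, 1, 1, -1): internal (-2.4142, -1.0000); octagon support 2.4142 vs apothem 1.5 → ∉ W
#2 (1, 1, 0, 0): internal (0.2929, 0.7071); octagon support 0.7071 vs apothem 1.5 → ∈ W
#3 (-1, -1, 0, -2): internal (-1.7071, -2.1213); octagon support 2.7071 vs apothem 1.5 → ∉ W
#4 (2, 1, 2, -2): internal (-0.1213, -2.7071); octagon support 2.7071 vs apothem 1.5 → ∉ W
#5 (1, 1, 0, 1): internal (1.0000, 1.4142); octagon support 1.7071 vs apothem 1.5 → ∉ W
#6 (-1, 1, -1, 0): internal (-1.7071, 1.7071); octagon support 2.4142 vs apothem 1.5 → ∉ W
#7 (3, 2, 3, -2): internal (0.1716, -3.0000); octagon support 3.0000 vs apothem 1.5 → ∉ W
#8 (-1, 0, 2, 1): internal (-0.2929, -1.2929); octagon support 1.2929 vs apothem 1.5 → ∈ W
#9 (-2, 1, 0, 2): internal (-1.2929, 2.1213); octagon support 2.4142 vs apothem 1.5 → ∉ W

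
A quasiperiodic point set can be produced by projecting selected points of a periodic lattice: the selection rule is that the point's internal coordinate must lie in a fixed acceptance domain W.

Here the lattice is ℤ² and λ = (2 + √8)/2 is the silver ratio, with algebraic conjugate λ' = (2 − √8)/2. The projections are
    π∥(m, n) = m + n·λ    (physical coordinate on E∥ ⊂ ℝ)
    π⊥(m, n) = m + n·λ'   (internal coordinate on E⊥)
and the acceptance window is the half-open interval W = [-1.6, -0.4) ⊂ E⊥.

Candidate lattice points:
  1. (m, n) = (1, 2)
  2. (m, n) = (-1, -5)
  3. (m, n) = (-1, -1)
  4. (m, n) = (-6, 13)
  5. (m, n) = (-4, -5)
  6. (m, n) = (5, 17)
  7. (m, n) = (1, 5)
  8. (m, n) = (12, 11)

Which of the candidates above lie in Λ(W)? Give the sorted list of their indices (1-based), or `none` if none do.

Compute λ' = (2−√8)/2 = -0.4142, so π⊥(m,n) = m -0.4142·n.
candidate 1: (m,n)=(1,2) → π∥ = 1+2·λ ≈ 5.8284, π⊥ = 1+2·λ' ≈ 0.1716 ∉ [-1.6, -0.4) ⇒ out
candidate 2: (m,n)=(-1,-5) → π∥ = -1-5·λ ≈ -13.0711, π⊥ = -1-5·λ' ≈ 1.0711 ∉ [-1.6, -0.4) ⇒ out
candidate 3: (m,n)=(-1,-1) → π∥ = -1-1·λ ≈ -3.4142, π⊥ = -1-1·λ' ≈ -0.5858 ∈ [-1.6, -0.4) ⇒ IN Λ
candidate 4: (m,n)=(-6,13) → π∥ = -6+13·λ ≈ 25.3848, π⊥ = -6+13·λ' ≈ -11.3848 ∉ [-1.6, -0.4) ⇒ out
candidate 5: (m,n)=(-4,-5) → π∥ = -4-5·λ ≈ -16.0711, π⊥ = -4-5·λ' ≈ -1.9289 ∉ [-1.6, -0.4) ⇒ out
candidate 6: (m,n)=(5,17) → π∥ = 5+17·λ ≈ 46.0416, π⊥ = 5+17·λ' ≈ -2.0416 ∉ [-1.6, -0.4) ⇒ out
candidate 7: (m,n)=(1,5) → π∥ = 1+5·λ ≈ 13.0711, π⊥ = 1+5·λ' ≈ -1.0711 ∈ [-1.6, -0.4) ⇒ IN Λ
candidate 8: (m,n)=(12,11) → π∥ = 12+11·λ ≈ 38.5563, π⊥ = 12+11·λ' ≈ 7.4437 ∉ [-1.6, -0.4) ⇒ out

3, 7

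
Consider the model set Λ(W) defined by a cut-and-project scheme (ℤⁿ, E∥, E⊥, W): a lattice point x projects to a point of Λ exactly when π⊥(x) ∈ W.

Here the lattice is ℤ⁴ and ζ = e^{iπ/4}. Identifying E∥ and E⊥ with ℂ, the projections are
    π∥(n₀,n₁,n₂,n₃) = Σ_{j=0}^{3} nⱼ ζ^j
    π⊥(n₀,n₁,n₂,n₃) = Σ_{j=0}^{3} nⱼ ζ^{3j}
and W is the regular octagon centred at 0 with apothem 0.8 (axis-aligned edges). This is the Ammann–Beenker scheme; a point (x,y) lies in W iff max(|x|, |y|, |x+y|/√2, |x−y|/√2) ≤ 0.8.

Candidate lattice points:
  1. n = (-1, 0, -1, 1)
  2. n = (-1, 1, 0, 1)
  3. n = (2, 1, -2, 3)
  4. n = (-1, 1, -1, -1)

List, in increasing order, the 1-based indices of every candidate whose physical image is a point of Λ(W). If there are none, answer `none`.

none

With ζ = e^{iπ/4} the internal vectors are ζ^0,ζ^3,ζ^6,ζ^9.
candidate 1: n = (-1, 0, -1, 1) → π⊥ ≈ (-0.29289, +1.70711); max(|x|,|y|,|x±y|/√2) = 1.70711 > 0.8 ⇒ ∉ W
candidate 2: n = (-1, 1, 0, 1) → π⊥ ≈ (-1.00000, +1.41421); max(|x|,|y|,|x±y|/√2) = 1.70711 > 0.8 ⇒ ∉ W
candidate 3: n = (2, 1, -2, 3) → π⊥ ≈ (+3.41421, +4.82843); max(|x|,|y|,|x±y|/√2) = 5.82843 > 0.8 ⇒ ∉ W
candidate 4: n = (-1, 1, -1, -1) → π⊥ ≈ (-2.41421, +1.00000); max(|x|,|y|,|x±y|/√2) = 2.41421 > 0.8 ⇒ ∉ W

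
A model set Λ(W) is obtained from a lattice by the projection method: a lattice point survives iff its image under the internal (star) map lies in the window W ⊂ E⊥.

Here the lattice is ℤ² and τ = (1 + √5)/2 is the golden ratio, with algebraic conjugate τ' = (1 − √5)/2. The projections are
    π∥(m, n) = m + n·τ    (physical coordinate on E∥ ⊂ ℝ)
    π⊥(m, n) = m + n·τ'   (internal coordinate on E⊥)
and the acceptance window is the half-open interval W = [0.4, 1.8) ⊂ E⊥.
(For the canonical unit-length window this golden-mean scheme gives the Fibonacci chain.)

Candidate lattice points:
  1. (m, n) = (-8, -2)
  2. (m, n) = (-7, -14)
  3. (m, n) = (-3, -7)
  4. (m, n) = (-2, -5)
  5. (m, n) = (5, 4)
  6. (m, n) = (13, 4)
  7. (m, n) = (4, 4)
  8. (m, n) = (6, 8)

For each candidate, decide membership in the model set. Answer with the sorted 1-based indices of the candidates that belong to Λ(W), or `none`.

2, 3, 4, 7, 8

τ' = (1−√5)/2 ≈ -0.618034.
#1 (-8,-2): internal coord -8 + (-2)·τ' = -6.763932; -6.763932 ∉ [0.4, 1.8) → out
#2 (-7,-14): internal coord -7 + (-14)·τ' = +1.652476; +1.652476 ∈ [0.4, 1.8) → IN Λ
#3 (-3,-7): internal coord -3 + (-7)·τ' = +1.326238; +1.326238 ∈ [0.4, 1.8) → IN Λ
#4 (-2,-5): internal coord -2 + (-5)·τ' = +1.090170; +1.090170 ∈ [0.4, 1.8) → IN Λ
#5 (5,4): internal coord 5 + (4)·τ' = +2.527864; +2.527864 ∉ [0.4, 1.8) → out
#6 (13,4): internal coord 13 + (4)·τ' = +10.527864; +10.527864 ∉ [0.4, 1.8) → out
#7 (4,4): internal coord 4 + (4)·τ' = +1.527864; +1.527864 ∈ [0.4, 1.8) → IN Λ
#8 (6,8): internal coord 6 + (8)·τ' = +1.055728; +1.055728 ∈ [0.4, 1.8) → IN Λ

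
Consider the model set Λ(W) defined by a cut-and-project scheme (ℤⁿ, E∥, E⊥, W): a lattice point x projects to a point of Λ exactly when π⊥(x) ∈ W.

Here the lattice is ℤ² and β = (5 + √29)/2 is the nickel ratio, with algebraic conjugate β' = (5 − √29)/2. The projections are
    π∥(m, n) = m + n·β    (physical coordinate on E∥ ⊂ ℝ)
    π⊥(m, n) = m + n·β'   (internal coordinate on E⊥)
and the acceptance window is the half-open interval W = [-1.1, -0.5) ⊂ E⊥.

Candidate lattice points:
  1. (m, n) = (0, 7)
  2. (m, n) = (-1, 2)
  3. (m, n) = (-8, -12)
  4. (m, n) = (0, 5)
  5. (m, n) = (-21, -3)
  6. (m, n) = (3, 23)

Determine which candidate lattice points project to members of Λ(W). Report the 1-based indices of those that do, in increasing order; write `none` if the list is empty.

Compute β' = (5−√29)/2 = -0.192582, so π⊥(m,n) = m -0.192582·n.
[1] lift (0,7): star map gives -1.348077; window check -1.1 ≤ -1.348077 < -0.5 is false → out
[2] lift (-1,2): star map gives -1.385165; window check -1.1 ≤ -1.385165 < -0.5 is false → out
[3] lift (-8,-12): star map gives -5.689011; window check -1.1 ≤ -5.689011 < -0.5 is false → out
[4] lift (0,5): star map gives -0.962912; window check -1.1 ≤ -0.962912 < -0.5 is true → IN Λ
[5] lift (-21,-3): star map gives -20.422253; window check -1.1 ≤ -20.422253 < -0.5 is false → out
[6] lift (3,23): star map gives -1.429395; window check -1.1 ≤ -1.429395 < -0.5 is false → out

4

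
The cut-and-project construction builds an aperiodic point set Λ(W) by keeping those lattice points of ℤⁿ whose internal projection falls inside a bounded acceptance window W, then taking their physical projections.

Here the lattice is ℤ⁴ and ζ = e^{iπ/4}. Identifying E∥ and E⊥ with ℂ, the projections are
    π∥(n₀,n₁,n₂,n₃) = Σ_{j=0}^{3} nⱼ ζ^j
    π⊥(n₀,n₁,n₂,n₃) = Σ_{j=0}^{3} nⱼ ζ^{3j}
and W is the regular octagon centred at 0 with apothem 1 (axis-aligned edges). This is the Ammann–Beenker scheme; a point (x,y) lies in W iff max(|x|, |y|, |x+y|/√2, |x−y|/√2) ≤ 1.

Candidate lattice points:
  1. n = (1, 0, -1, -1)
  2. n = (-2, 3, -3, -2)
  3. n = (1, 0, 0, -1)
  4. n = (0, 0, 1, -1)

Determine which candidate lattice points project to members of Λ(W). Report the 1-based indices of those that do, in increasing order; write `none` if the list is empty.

Internal map: ζ^{3j} for j=0..3 gives (1,0), (−√2/2,√2/2), (0,−1), (√2/2,√2/2).
candidate 1: n = (1, 0, -1, -1) → π⊥ ≈ (+0.292893, +0.292893); max(|x|,|y|,|x±y|/√2) = 0.414214 ≤ 1 ⇒ ∈ W
candidate 2: n = (-2, 3, -3, -2) → π⊥ ≈ (-5.535534, +3.707107); max(|x|,|y|,|x±y|/√2) = 6.535534 > 1 ⇒ ∉ W
candidate 3: n = (1, 0, 0, -1) → π⊥ ≈ (+0.292893, -0.707107); max(|x|,|y|,|x±y|/√2) = 0.707107 ≤ 1 ⇒ ∈ W
candidate 4: n = (0, 0, 1, -1) → π⊥ ≈ (-0.707107, -1.707107); max(|x|,|y|,|x±y|/√2) = 1.707107 > 1 ⇒ ∉ W

1, 3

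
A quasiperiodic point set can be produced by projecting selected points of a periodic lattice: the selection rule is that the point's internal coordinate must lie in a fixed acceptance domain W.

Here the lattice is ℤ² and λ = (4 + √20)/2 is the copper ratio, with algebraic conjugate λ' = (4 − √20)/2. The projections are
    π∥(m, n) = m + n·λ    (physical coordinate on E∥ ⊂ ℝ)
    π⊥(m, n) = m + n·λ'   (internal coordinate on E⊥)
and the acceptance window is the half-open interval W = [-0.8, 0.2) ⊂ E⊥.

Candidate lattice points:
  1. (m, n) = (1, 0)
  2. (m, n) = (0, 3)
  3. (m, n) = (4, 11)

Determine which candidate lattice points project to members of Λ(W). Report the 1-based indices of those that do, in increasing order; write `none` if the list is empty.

Compute λ' = (4−√20)/2 = -0.236068, so π⊥(m,n) = m -0.236068·n.
candidate 1: (m,n)=(1,0) → π∥ = 1+0·λ ≈ 1.000000, π⊥ = 1+0·λ' ≈ 1.000000 ∉ [-0.8, 0.2) ⇒ out
candidate 2: (m,n)=(0,3) → π∥ = 0+3·λ ≈ 12.708204, π⊥ = 0+3·λ' ≈ -0.708204 ∈ [-0.8, 0.2) ⇒ IN Λ
candidate 3: (m,n)=(4,11) → π∥ = 4+11·λ ≈ 50.596748, π⊥ = 4+11·λ' ≈ 1.403252 ∉ [-0.8, 0.2) ⇒ out

2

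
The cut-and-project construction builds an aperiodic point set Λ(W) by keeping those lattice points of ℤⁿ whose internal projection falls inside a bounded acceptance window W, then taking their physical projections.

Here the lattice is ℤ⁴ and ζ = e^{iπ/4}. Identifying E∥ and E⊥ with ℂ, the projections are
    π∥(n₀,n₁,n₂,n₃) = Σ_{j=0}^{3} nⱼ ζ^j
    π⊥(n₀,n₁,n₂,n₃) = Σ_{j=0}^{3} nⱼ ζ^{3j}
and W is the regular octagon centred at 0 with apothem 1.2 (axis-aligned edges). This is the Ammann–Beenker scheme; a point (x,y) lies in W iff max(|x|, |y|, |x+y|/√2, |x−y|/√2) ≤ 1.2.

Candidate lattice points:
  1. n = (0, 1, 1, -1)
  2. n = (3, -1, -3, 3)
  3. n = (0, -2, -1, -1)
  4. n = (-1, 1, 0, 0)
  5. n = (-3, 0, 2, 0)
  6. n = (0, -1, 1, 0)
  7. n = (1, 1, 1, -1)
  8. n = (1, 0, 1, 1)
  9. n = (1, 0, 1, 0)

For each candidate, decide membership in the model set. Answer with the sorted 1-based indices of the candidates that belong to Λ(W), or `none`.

π⊥(n) = n₀ + n₁ζ³ + n₂ζ⁶ + n₃ζ⁹ where ζ = e^{iπ/4}.
candidate 1: n = (0, 1, 1, -1) → π⊥ ≈ (-1.414214, -1.000000); max(|x|,|y|,|x±y|/√2) = 1.707107 > 1.2 ⇒ ∉ W
candidate 2: n = (3, -1, -3, 3) → π⊥ ≈ (+5.828427, +4.414214); max(|x|,|y|,|x±y|/√2) = 7.242641 > 1.2 ⇒ ∉ W
candidate 3: n = (0, -2, -1, -1) → π⊥ ≈ (+0.707107, -1.121320); max(|x|,|y|,|x±y|/√2) = 1.292893 > 1.2 ⇒ ∉ W
candidate 4: n = (-1, 1, 0, 0) → π⊥ ≈ (-1.707107, +0.707107); max(|x|,|y|,|x±y|/√2) = 1.707107 > 1.2 ⇒ ∉ W
candidate 5: n = (-3, 0, 2, 0) → π⊥ ≈ (-3.000000, -2.000000); max(|x|,|y|,|x±y|/√2) = 3.535534 > 1.2 ⇒ ∉ W
candidate 6: n = (0, -1, 1, 0) → π⊥ ≈ (+0.707107, -1.707107); max(|x|,|y|,|x±y|/√2) = 1.707107 > 1.2 ⇒ ∉ W
candidate 7: n = (1, 1, 1, -1) → π⊥ ≈ (-0.414214, -1.000000); max(|x|,|y|,|x±y|/√2) = 1.000000 ≤ 1.2 ⇒ ∈ W
candidate 8: n = (1, 0, 1, 1) → π⊥ ≈ (+1.707107, -0.292893); max(|x|,|y|,|x±y|/√2) = 1.707107 > 1.2 ⇒ ∉ W
candidate 9: n = (1, 0, 1, 0) → π⊥ ≈ (+1.000000, -1.000000); max(|x|,|y|,|x±y|/√2) = 1.414214 > 1.2 ⇒ ∉ W

7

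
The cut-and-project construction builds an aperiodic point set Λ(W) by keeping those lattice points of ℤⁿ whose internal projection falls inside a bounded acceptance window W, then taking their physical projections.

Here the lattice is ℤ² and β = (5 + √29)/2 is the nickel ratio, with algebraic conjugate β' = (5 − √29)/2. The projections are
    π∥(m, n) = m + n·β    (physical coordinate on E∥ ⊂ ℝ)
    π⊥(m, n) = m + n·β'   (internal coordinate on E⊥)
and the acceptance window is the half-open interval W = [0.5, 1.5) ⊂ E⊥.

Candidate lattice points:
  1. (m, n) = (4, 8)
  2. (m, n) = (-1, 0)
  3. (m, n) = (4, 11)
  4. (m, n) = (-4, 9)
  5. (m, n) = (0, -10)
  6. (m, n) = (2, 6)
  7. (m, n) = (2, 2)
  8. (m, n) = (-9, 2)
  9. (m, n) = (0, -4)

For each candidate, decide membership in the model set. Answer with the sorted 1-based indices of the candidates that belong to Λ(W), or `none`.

6, 9

β' = (5−√29)/2 ≈ -0.19258.
[1] lift (4,8): star map gives 2.45934; window check 0.5 ≤ 2.45934 < 1.5 is false → out
[2] lift (-1,0): star map gives -1.00000; window check 0.5 ≤ -1.00000 < 1.5 is false → out
[3] lift (4,11): star map gives 1.88159; window check 0.5 ≤ 1.88159 < 1.5 is false → out
[4] lift (-4,9): star map gives -5.73324; window check 0.5 ≤ -5.73324 < 1.5 is false → out
[5] lift (0,-10): star map gives 1.92582; window check 0.5 ≤ 1.92582 < 1.5 is false → out
[6] lift (2,6): star map gives 0.84451; window check 0.5 ≤ 0.84451 < 1.5 is true → IN Λ
[7] lift (2,2): star map gives 1.61484; window check 0.5 ≤ 1.61484 < 1.5 is false → out
[8] lift (-9,2): star map gives -9.38516; window check 0.5 ≤ -9.38516 < 1.5 is false → out
[9] lift (0,-4): star map gives 0.77033; window check 0.5 ≤ 0.77033 < 1.5 is true → IN Λ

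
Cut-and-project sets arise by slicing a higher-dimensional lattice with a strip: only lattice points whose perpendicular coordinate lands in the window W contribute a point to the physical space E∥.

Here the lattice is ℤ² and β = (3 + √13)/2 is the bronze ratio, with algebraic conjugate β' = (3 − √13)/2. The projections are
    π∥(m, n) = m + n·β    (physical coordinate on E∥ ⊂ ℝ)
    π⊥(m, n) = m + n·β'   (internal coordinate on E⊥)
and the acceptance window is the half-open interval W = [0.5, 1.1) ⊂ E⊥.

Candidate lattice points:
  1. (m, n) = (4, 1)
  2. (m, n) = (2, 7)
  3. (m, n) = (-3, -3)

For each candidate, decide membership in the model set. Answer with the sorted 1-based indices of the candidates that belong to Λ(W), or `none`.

none

Numerically β ≈ 3.30278 and β' = −1/β ≈ -0.30278.
[1] lift (4,1): star map gives 3.69722; window check 0.5 ≤ 3.69722 < 1.1 is false → out
[2] lift (2,7): star map gives -0.11943; window check 0.5 ≤ -0.11943 < 1.1 is false → out
[3] lift (-3,-3): star map gives -2.09167; window check 0.5 ≤ -2.09167 < 1.1 is false → out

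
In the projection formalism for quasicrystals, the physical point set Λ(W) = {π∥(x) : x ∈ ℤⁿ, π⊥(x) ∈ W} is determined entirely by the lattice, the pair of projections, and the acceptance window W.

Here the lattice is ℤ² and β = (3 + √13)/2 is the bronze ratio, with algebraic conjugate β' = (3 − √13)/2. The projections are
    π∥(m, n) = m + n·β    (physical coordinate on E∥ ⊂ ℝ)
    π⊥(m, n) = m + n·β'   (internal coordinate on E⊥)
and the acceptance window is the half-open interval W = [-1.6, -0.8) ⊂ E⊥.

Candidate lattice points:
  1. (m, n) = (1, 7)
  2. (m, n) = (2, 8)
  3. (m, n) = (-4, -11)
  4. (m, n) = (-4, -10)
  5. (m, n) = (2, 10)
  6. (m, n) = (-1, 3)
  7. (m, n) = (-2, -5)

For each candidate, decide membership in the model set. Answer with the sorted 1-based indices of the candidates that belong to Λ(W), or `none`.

Compute β' = (3−√13)/2 = -0.302776, so π⊥(m,n) = m -0.302776·n.
candidate 1: (m,n)=(1,7) → π∥ = 1+7·β ≈ 24.119429, π⊥ = 1+7·β' ≈ -1.119429 ∈ [-1.6, -0.8) ⇒ IN Λ
candidate 2: (m,n)=(2,8) → π∥ = 2+8·β ≈ 28.422205, π⊥ = 2+8·β' ≈ -0.422205 ∉ [-1.6, -0.8) ⇒ out
candidate 3: (m,n)=(-4,-11) → π∥ = -4-11·β ≈ -40.330532, π⊥ = -4-11·β' ≈ -0.669468 ∉ [-1.6, -0.8) ⇒ out
candidate 4: (m,n)=(-4,-10) → π∥ = -4-10·β ≈ -37.027756, π⊥ = -4-10·β' ≈ -0.972244 ∈ [-1.6, -0.8) ⇒ IN Λ
candidate 5: (m,n)=(2,10) → π∥ = 2+10·β ≈ 35.027756, π⊥ = 2+10·β' ≈ -1.027756 ∈ [-1.6, -0.8) ⇒ IN Λ
candidate 6: (m,n)=(-1,3) → π∥ = -1+3·β ≈ 8.908327, π⊥ = -1+3·β' ≈ -1.908327 ∉ [-1.6, -0.8) ⇒ out
candidate 7: (m,n)=(-2,-5) → π∥ = -2-5·β ≈ -18.513878, π⊥ = -2-5·β' ≈ -0.486122 ∉ [-1.6, -0.8) ⇒ out

1, 4, 5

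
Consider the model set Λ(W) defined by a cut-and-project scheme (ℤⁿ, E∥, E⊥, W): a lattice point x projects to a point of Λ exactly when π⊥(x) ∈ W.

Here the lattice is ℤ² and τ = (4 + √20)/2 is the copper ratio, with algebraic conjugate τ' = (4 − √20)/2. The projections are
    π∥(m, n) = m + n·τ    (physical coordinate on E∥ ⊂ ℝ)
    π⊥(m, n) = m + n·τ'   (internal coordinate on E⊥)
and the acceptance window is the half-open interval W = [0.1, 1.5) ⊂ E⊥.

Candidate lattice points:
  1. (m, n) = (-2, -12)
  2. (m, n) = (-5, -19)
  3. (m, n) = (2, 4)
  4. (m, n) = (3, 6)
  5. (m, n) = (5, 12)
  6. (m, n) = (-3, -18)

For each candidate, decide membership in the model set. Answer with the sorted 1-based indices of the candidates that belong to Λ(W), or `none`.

1, 3, 6

Numerically τ ≈ 4.236068 and τ' = −1/τ ≈ -0.236068.
candidate 1: (m,n)=(-2,-12) → π∥ = -2-12·τ ≈ -52.832816, π⊥ = -2-12·τ' ≈ 0.832816 ∈ [0.1, 1.5) ⇒ IN Λ
candidate 2: (m,n)=(-5,-19) → π∥ = -5-19·τ ≈ -85.485292, π⊥ = -5-19·τ' ≈ -0.514708 ∉ [0.1, 1.5) ⇒ out
candidate 3: (m,n)=(2,4) → π∥ = 2+4·τ ≈ 18.944272, π⊥ = 2+4·τ' ≈ 1.055728 ∈ [0.1, 1.5) ⇒ IN Λ
candidate 4: (m,n)=(3,6) → π∥ = 3+6·τ ≈ 28.416408, π⊥ = 3+6·τ' ≈ 1.583592 ∉ [0.1, 1.5) ⇒ out
candidate 5: (m,n)=(5,12) → π∥ = 5+12·τ ≈ 55.832816, π⊥ = 5+12·τ' ≈ 2.167184 ∉ [0.1, 1.5) ⇒ out
candidate 6: (m,n)=(-3,-18) → π∥ = -3-18·τ ≈ -79.249224, π⊥ = -3-18·τ' ≈ 1.249224 ∈ [0.1, 1.5) ⇒ IN Λ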